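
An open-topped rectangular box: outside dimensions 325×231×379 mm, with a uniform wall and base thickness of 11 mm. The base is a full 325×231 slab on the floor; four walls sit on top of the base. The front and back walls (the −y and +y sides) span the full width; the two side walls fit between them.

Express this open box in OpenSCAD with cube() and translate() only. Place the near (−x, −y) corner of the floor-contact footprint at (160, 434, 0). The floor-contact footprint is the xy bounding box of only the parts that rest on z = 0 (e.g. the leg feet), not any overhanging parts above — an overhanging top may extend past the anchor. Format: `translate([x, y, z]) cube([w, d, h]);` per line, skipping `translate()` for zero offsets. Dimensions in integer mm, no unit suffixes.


translate([160, 434, 0]) cube([325, 231, 11]);
translate([160, 434, 11]) cube([325, 11, 368]);
translate([160, 654, 11]) cube([325, 11, 368]);
translate([160, 445, 11]) cube([11, 209, 368]);
translate([474, 445, 11]) cube([11, 209, 368]);


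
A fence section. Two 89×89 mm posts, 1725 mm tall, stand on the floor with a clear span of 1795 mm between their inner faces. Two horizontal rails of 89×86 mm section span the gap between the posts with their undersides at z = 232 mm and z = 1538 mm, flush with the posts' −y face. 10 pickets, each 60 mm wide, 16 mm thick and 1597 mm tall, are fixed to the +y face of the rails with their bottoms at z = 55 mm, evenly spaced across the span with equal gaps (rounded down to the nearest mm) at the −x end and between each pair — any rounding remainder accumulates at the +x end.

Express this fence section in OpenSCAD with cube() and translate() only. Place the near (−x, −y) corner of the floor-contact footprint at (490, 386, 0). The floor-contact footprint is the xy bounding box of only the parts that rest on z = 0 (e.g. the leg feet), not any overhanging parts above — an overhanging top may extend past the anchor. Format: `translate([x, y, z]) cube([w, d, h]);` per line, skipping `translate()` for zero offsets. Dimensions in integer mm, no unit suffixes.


translate([490, 386, 0]) cube([89, 89, 1725]);
translate([2374, 386, 0]) cube([89, 89, 1725]);
translate([579, 386, 232]) cube([1795, 89, 86]);
translate([579, 386, 1538]) cube([1795, 89, 86]);
translate([687, 475, 55]) cube([60, 16, 1597]);
translate([855, 475, 55]) cube([60, 16, 1597]);
translate([1023, 475, 55]) cube([60, 16, 1597]);
translate([1191, 475, 55]) cube([60, 16, 1597]);
translate([1359, 475, 55]) cube([60, 16, 1597]);
translate([1527, 475, 55]) cube([60, 16, 1597]);
translate([1695, 475, 55]) cube([60, 16, 1597]);
translate([1863, 475, 55]) cube([60, 16, 1597]);
translate([2031, 475, 55]) cube([60, 16, 1597]);
translate([2199, 475, 55]) cube([60, 16, 1597]);


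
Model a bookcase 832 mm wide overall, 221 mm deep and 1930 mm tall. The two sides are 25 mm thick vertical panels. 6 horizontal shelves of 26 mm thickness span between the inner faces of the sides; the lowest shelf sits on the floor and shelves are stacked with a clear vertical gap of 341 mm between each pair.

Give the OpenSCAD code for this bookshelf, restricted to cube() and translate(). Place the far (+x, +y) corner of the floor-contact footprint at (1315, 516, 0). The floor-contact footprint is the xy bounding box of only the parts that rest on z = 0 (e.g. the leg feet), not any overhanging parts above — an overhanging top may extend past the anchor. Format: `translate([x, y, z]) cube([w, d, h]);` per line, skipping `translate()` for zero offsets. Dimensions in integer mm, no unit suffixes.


translate([483, 295, 0]) cube([25, 221, 1930]);
translate([1290, 295, 0]) cube([25, 221, 1930]);
translate([508, 295, 0]) cube([782, 221, 26]);
translate([508, 295, 367]) cube([782, 221, 26]);
translate([508, 295, 734]) cube([782, 221, 26]);
translate([508, 295, 1101]) cube([782, 221, 26]);
translate([508, 295, 1468]) cube([782, 221, 26]);
translate([508, 295, 1835]) cube([782, 221, 26]);


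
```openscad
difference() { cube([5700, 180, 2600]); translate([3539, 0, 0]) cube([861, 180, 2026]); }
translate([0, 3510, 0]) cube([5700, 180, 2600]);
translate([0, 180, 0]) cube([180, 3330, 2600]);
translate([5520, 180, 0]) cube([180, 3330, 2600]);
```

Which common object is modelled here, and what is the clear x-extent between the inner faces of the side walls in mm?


A single room. The interior width is 5340 mm.

Four walls enclosing a rectangle with a door in the front wall — a room. Outside width 5700 minus two 180 mm walls gives 5340 mm.


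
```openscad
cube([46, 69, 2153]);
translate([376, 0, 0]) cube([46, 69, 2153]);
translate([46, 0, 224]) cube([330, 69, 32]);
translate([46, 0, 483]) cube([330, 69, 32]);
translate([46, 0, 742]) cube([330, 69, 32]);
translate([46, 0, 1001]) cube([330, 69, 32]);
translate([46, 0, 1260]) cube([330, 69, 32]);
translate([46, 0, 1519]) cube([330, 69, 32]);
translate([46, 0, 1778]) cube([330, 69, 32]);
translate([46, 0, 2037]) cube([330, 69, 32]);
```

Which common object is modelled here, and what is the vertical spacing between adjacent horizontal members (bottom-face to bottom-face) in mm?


A ladder. The rung spacing is 259 mm.

Two tall 46×69 posts with 8 short bars between them — a ladder. Adjacent rungs sit at z = 224 and z = 483, so the spacing is 483 − 224 = 259 mm.


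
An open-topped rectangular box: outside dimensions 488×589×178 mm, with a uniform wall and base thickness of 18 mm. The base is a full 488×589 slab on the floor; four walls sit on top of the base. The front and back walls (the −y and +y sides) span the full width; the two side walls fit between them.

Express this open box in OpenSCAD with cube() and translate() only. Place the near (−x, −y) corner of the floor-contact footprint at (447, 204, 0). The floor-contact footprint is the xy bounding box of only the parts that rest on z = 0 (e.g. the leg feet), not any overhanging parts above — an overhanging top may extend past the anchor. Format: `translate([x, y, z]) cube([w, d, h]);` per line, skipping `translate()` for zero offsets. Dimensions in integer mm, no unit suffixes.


translate([447, 204, 0]) cube([488, 589, 18]);
translate([447, 204, 18]) cube([488, 18, 160]);
translate([447, 775, 18]) cube([488, 18, 160]);
translate([447, 222, 18]) cube([18, 553, 160]);
translate([917, 222, 18]) cube([18, 553, 160]);


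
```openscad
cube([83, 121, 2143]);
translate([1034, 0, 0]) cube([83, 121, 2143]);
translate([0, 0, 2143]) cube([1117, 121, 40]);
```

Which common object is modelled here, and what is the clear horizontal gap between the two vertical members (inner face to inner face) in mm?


A door frame. The clear opening width is 951 mm.

Two 2143 mm tall posts with a header on top — a door frame. The left jamb is 83 mm wide at x = 0; the right jamb starts at x = 1034. The clear opening is 1034 − 83 = 951 mm.


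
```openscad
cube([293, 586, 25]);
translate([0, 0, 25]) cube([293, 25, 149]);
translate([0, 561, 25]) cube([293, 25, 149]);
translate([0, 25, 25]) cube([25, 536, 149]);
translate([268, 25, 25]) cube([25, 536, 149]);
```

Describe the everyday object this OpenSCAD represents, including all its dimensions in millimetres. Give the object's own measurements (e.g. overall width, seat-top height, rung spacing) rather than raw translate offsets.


An open-topped rectangular box: outside dimensions 293×586×174 mm, with a uniform wall and base thickness of 25 mm. The base is a full 293×586 slab on the floor; four walls sit on top of the base. The front and back walls (the −y and +y sides) span the full width; the two side walls fit between them.


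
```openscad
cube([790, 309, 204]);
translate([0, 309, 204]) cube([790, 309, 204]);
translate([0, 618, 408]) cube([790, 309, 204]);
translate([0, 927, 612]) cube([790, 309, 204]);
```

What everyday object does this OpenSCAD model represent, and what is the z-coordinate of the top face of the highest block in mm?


A staircase. The total rise is 816 mm.

4 identical blocks, each offset up and back from the previous — a staircase. Each step is 204 mm tall and there are 4 of them, so the total rise is 4 × 204 = 816 mm.


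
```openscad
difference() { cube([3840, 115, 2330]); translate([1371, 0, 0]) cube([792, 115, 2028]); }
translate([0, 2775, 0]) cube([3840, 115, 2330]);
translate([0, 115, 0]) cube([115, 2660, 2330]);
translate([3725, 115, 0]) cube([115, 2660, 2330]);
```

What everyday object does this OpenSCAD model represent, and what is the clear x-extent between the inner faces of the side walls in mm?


A single room. The interior width is 3610 mm.

Four walls enclosing a rectangle with a door in the front wall — a room. Outside width 3840 minus two 115 mm walls gives 3610 mm.


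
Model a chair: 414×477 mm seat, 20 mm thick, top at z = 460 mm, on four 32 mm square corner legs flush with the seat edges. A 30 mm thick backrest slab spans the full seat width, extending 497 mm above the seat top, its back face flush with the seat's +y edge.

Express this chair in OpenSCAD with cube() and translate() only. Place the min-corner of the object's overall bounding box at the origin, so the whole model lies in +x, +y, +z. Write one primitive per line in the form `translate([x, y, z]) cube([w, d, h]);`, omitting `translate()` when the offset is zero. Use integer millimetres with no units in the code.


// leg_h = 460 - 20 = 440
translate([0, 0, 440]) cube([414, 477, 20]);
cube([32, 32, 440]);
translate([382, 0, 0]) cube([32, 32, 440]);
translate([0, 445, 0]) cube([32, 32, 440]);
translate([382, 445, 0]) cube([32, 32, 440]);
translate([0, 447, 460]) cube([414, 30, 497]);


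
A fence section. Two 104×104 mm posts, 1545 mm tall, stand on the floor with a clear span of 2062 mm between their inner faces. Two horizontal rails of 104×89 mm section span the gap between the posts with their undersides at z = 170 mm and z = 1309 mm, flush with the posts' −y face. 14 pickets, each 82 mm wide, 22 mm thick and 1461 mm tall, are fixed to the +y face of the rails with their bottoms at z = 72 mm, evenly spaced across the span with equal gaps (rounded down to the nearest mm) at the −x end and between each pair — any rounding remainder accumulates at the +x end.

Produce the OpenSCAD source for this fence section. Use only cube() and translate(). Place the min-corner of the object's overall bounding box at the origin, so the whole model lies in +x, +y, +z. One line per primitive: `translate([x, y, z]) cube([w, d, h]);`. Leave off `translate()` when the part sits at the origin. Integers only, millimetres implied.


cube([104, 104, 1545]);
translate([2166, 0, 0]) cube([104, 104, 1545]);
translate([104, 0, 170]) cube([2062, 104, 89]);
translate([104, 0, 1309]) cube([2062, 104, 89]);
translate([164, 104, 72]) cube([82, 22, 1461]);
translate([306, 104, 72]) cube([82, 22, 1461]);
translate([448, 104, 72]) cube([82, 22, 1461]);
translate([590, 104, 72]) cube([82, 22, 1461]);
translate([732, 104, 72]) cube([82, 22, 1461]);
translate([874, 104, 72]) cube([82, 22, 1461]);
translate([1016, 104, 72]) cube([82, 22, 1461]);
translate([1158, 104, 72]) cube([82, 22, 1461]);
translate([1300, 104, 72]) cube([82, 22, 1461]);
translate([1442, 104, 72]) cube([82, 22, 1461]);
translate([1584, 104, 72]) cube([82, 22, 1461]);
translate([1726, 104, 72]) cube([82, 22, 1461]);
translate([1868, 104, 72]) cube([82, 22, 1461]);
translate([2010, 104, 72]) cube([82, 22, 1461]);


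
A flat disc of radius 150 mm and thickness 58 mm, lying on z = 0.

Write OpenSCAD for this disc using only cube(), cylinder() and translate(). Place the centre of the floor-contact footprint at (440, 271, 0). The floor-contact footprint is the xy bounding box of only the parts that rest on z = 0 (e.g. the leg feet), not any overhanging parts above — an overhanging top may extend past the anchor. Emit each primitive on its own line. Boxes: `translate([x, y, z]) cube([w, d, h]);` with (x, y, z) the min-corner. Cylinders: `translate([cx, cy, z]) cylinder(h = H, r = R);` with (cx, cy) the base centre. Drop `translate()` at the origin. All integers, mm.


translate([440, 271, 0]) cylinder(h = 58, r = 150);


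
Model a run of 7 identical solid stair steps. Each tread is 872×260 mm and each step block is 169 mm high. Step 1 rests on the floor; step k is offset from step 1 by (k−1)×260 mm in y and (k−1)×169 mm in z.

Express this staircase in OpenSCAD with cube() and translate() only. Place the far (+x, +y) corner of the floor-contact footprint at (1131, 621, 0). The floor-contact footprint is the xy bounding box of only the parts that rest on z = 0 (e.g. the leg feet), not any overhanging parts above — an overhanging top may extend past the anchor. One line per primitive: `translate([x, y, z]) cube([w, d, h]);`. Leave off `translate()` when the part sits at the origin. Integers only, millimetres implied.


translate([259, 361, 0]) cube([872, 260, 169]);
translate([259, 621, 169]) cube([872, 260, 169]);
translate([259, 881, 338]) cube([872, 260, 169]);
translate([259, 1141, 507]) cube([872, 260, 169]);
translate([259, 1401, 676]) cube([872, 260, 169]);
translate([259, 1661, 845]) cube([872, 260, 169]);
translate([259, 1921, 1014]) cube([872, 260, 169]);


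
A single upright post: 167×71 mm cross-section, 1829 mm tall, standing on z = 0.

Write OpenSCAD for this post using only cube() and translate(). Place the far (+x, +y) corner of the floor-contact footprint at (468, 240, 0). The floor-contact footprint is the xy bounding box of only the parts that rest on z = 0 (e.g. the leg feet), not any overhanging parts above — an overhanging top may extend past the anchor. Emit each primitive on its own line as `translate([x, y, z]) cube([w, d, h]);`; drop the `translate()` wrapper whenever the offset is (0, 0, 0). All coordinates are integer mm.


translate([301, 169, 0]) cube([167, 71, 1829]);


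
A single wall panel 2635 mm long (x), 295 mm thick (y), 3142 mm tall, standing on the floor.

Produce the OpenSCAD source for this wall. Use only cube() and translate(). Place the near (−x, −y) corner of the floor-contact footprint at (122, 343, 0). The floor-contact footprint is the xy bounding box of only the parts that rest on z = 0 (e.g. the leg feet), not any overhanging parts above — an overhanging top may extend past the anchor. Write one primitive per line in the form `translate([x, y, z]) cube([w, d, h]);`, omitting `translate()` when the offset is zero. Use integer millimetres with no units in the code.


translate([122, 343, 0]) cube([2635, 295, 3142]);


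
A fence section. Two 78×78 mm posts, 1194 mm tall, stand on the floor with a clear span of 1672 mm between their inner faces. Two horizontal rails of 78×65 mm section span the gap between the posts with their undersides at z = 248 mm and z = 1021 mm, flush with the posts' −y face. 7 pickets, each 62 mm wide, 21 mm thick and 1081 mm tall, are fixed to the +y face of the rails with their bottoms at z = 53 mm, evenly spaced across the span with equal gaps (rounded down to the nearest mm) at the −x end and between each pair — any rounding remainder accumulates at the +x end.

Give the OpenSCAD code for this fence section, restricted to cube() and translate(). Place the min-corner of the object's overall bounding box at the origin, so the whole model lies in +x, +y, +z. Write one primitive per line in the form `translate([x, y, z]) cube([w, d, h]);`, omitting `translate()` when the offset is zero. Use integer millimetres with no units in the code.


cube([78, 78, 1194]);
translate([1750, 0, 0]) cube([78, 78, 1194]);
translate([78, 0, 248]) cube([1672, 78, 65]);
translate([78, 0, 1021]) cube([1672, 78, 65]);
translate([232, 78, 53]) cube([62, 21, 1081]);
translate([448, 78, 53]) cube([62, 21, 1081]);
translate([664, 78, 53]) cube([62, 21, 1081]);
translate([880, 78, 53]) cube([62, 21, 1081]);
translate([1096, 78, 53]) cube([62, 21, 1081]);
translate([1312, 78, 53]) cube([62, 21, 1081]);
translate([1528, 78, 53]) cube([62, 21, 1081]);


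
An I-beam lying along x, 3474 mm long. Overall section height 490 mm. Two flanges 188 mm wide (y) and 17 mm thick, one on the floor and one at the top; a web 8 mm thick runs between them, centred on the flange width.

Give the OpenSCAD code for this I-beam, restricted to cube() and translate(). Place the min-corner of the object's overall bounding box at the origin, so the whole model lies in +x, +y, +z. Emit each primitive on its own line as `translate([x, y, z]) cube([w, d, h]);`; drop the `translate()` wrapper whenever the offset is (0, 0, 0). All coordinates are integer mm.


cube([3474, 188, 17]);
translate([0, 90, 17]) cube([3474, 8, 456]);
translate([0, 0, 473]) cube([3474, 188, 17]);


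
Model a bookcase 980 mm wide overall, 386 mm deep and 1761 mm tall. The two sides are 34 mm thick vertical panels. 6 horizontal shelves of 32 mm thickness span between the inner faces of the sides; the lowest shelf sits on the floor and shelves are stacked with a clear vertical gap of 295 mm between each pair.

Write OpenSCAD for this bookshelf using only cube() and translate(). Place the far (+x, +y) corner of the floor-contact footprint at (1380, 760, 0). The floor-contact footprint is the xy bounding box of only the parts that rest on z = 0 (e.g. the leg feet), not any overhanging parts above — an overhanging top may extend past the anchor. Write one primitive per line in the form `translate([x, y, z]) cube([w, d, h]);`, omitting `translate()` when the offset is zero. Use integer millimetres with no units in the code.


translate([400, 374, 0]) cube([34, 386, 1761]);
translate([1346, 374, 0]) cube([34, 386, 1761]);
translate([434, 374, 0]) cube([912, 386, 32]);
translate([434, 374, 327]) cube([912, 386, 32]);
translate([434, 374, 654]) cube([912, 386, 32]);
translate([434, 374, 981]) cube([912, 386, 32]);
translate([434, 374, 1308]) cube([912, 386, 32]);
translate([434, 374, 1635]) cube([912, 386, 32]);


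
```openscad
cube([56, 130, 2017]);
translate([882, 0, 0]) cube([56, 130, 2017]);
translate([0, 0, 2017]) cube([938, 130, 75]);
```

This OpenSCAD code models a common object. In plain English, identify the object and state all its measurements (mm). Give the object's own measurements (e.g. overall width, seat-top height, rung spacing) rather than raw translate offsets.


A door frame. The clear opening is 826 mm wide and 2017 mm high. Two 56 mm wide jambs, 130 mm deep, stand either side of the opening from the floor to the top of the opening. A 75 mm thick head sits across the top of both jambs, spanning the full outside width of the frame.


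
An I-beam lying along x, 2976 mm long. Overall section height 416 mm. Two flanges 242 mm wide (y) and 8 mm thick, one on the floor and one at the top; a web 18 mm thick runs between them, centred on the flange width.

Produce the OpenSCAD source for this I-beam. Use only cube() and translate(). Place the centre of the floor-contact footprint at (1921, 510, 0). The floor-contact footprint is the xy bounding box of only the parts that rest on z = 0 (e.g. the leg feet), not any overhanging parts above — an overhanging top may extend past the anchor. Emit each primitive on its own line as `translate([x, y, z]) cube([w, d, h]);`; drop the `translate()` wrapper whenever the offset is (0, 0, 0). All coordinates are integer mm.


translate([433, 389, 0]) cube([2976, 242, 8]);
translate([433, 501, 8]) cube([2976, 18, 400]);
translate([433, 389, 408]) cube([2976, 242, 8]);


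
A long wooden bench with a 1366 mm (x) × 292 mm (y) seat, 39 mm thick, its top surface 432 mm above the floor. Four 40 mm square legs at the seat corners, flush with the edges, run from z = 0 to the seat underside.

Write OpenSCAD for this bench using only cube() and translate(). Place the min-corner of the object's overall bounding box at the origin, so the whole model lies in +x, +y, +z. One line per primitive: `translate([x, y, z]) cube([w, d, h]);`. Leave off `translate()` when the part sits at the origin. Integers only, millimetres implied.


translate([0, 0, 393]) cube([1366, 292, 39]);
cube([40, 40, 393]);
translate([0, 252, 0]) cube([40, 40, 393]);
translate([1326, 0, 0]) cube([40, 40, 393]);
translate([1326, 252, 0]) cube([40, 40, 393]);


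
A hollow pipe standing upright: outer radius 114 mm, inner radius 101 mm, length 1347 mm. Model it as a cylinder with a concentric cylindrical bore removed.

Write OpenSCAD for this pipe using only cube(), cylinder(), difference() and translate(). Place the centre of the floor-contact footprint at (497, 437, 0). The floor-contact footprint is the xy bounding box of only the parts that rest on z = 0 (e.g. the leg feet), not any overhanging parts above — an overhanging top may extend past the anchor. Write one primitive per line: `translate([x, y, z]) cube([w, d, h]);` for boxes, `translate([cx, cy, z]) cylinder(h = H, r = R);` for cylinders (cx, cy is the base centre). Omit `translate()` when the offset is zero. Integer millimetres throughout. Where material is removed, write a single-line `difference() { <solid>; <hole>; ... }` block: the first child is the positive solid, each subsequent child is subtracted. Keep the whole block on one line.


difference() { translate([497, 437, 0]) cylinder(h = 1347, r = 114); translate([497, 437, 0]) cylinder(h = 1347, r = 101); }


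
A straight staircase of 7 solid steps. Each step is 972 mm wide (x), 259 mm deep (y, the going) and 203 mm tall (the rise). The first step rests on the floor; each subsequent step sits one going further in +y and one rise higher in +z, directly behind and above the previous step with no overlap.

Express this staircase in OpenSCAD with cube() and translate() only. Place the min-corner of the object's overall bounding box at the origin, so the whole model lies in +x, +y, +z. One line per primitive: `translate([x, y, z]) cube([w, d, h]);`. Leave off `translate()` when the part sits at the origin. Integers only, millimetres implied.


cube([972, 259, 203]);
translate([0, 259, 203]) cube([972, 259, 203]);
translate([0, 518, 406]) cube([972, 259, 203]);
translate([0, 777, 609]) cube([972, 259, 203]);
translate([0, 1036, 812]) cube([972, 259, 203]);
translate([0, 1295, 1015]) cube([972, 259, 203]);
translate([0, 1554, 1218]) cube([972, 259, 203]);


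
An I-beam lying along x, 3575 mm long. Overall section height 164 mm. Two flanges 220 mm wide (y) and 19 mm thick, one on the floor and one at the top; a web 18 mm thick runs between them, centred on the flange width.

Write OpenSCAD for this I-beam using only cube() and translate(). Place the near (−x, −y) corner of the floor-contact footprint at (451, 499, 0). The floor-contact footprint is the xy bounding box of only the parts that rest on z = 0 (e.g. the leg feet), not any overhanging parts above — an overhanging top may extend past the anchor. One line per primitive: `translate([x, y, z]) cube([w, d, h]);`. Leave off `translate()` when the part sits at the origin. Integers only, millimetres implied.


translate([451, 499, 0]) cube([3575, 220, 19]);
translate([451, 600, 19]) cube([3575, 18, 126]);
translate([451, 499, 145]) cube([3575, 220, 19]);


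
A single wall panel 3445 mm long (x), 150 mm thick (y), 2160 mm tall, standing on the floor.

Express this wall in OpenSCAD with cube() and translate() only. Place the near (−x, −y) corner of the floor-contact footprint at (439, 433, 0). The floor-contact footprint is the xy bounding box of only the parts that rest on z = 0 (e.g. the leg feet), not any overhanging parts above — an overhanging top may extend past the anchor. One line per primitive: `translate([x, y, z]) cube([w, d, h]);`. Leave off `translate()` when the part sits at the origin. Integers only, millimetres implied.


translate([439, 433, 0]) cube([3445, 150, 2160]);


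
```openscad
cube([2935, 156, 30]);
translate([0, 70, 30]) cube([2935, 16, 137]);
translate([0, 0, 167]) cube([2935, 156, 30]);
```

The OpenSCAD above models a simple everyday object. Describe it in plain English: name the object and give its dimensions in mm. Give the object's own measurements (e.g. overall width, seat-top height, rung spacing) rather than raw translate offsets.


An I-beam lying along x, 2935 mm long. Overall section height 197 mm. Two flanges 156 mm wide (y) and 30 mm thick, one on the floor and one at the top; a web 16 mm thick runs between them, centred on the flange width.


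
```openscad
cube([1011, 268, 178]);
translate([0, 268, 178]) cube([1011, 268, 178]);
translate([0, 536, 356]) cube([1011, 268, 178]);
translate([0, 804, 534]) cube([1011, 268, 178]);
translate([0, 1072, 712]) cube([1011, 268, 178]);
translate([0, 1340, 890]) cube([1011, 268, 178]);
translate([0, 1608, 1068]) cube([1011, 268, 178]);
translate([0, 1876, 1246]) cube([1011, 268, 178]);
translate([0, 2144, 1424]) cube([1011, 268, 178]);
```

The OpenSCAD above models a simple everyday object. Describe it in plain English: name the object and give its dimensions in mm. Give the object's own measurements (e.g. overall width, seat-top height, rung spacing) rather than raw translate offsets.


A straight staircase of 9 solid steps. Each step is 1011 mm wide (x), 268 mm deep (y, the going) and 178 mm tall (the rise). The first step rests on the floor; each subsequent step sits one going further in +y and one rise higher in +z, directly behind and above the previous step with no overlap.


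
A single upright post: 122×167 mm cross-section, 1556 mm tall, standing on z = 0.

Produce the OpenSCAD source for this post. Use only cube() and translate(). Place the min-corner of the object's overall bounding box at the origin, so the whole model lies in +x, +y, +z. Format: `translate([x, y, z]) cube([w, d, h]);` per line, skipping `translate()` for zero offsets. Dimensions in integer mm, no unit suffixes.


cube([122, 167, 1556]);


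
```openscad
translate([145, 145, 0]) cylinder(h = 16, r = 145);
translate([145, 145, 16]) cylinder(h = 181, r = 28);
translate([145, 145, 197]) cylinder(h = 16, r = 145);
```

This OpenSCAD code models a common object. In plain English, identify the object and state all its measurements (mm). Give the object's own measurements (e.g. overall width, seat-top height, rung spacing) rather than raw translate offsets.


A spool: two coaxial disc flanges of radius 145 mm and thickness 16 mm, joined by a core cylinder of radius 28 mm and height 181 mm. The lower flange rests on z = 0 and the three cylinders share a vertical axis.


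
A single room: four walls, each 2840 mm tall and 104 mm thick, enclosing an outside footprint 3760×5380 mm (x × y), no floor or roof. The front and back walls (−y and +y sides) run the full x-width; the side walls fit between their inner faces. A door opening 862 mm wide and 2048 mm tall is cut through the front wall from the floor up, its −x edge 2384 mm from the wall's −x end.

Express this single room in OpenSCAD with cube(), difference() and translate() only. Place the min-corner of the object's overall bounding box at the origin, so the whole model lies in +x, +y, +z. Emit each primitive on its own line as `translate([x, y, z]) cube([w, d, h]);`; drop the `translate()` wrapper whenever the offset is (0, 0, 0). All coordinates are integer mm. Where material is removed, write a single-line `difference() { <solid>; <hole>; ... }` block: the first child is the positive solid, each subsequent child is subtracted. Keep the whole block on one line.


difference() { cube([3760, 104, 2840]); translate([2384, 0, 0]) cube([862, 104, 2048]); }
translate([0, 5276, 0]) cube([3760, 104, 2840]);
translate([0, 104, 0]) cube([104, 5172, 2840]);
translate([3656, 104, 0]) cube([104, 5172, 2840]);


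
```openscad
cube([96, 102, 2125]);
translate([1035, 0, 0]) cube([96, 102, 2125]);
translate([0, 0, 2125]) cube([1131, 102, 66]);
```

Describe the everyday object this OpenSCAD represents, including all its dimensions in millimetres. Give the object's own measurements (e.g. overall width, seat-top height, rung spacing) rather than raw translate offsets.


A door frame. The clear opening is 939 mm wide and 2125 mm high. Two 96 mm wide jambs, 102 mm deep, stand either side of the opening from the floor to the top of the opening. A 66 mm thick head sits across the top of both jambs, spanning the full outside width of the frame.


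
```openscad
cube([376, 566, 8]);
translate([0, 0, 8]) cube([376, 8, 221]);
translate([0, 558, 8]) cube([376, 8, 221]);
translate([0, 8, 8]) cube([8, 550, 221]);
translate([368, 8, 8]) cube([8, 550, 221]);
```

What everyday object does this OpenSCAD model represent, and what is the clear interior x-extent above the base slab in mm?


An open box. The internal width is 360 mm.

A 376×566 base slab with four walls standing on it — an open box. The base is 376 mm wide and the walls are 8 mm thick, so the internal width is 376 − 2 × 8 = 360 mm.


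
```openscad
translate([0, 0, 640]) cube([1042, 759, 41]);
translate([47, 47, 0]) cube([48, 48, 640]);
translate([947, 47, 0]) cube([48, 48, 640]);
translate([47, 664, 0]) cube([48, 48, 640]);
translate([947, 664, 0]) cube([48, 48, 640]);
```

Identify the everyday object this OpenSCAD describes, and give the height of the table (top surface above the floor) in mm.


A table. The table height is 681 mm.

A 1042×759×41 slab sits at z = 640 on four 48 mm square posts — a table. The top surface is at 640 + 41 = 681 mm.


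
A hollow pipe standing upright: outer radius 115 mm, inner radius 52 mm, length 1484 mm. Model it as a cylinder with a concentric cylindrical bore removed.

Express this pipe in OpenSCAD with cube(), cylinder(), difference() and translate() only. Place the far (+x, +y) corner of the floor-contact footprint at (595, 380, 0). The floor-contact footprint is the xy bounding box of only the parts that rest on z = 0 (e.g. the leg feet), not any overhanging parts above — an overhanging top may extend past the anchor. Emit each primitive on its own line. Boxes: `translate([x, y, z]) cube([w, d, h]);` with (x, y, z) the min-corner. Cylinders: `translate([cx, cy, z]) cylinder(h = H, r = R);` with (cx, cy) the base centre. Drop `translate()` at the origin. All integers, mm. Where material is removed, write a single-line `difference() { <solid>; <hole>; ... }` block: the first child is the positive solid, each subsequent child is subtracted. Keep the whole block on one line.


difference() { translate([480, 265, 0]) cylinder(h = 1484, r = 115); translate([480, 265, 0]) cylinder(h = 1484, r = 52); }


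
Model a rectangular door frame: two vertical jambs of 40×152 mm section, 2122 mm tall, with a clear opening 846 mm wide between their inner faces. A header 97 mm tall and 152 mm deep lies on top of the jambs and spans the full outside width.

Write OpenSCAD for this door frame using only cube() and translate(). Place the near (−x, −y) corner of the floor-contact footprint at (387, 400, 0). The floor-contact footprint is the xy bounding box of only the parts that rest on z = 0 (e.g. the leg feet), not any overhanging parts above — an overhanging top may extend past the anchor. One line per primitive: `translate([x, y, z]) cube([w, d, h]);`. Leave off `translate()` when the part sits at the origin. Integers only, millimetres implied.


translate([387, 400, 0]) cube([40, 152, 2122]);
translate([1273, 400, 0]) cube([40, 152, 2122]);
translate([387, 400, 2122]) cube([926, 152, 97]);


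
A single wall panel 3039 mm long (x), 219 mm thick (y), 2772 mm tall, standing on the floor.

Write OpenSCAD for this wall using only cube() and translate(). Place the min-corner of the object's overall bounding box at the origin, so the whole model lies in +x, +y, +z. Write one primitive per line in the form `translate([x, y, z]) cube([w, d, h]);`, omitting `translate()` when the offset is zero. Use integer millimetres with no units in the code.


cube([3039, 219, 2772]);


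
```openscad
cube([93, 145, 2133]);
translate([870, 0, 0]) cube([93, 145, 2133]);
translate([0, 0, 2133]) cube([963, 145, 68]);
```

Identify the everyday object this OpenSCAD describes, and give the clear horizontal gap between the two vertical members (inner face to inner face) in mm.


A door frame. The clear opening width is 777 mm.

Two 2133 mm tall posts with a header on top — a door frame. The left jamb is 93 mm wide at x = 0; the right jamb starts at x = 870. The clear opening is 870 − 93 = 777 mm.


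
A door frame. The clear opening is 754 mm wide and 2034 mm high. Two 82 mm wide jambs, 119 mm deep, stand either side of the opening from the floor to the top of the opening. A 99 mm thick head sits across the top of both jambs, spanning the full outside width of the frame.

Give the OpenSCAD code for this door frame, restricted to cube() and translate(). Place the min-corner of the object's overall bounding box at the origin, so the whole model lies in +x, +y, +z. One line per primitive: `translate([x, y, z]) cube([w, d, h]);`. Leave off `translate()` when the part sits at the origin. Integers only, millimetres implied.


cube([82, 119, 2034]);
translate([836, 0, 0]) cube([82, 119, 2034]);
translate([0, 0, 2034]) cube([918, 119, 99]);


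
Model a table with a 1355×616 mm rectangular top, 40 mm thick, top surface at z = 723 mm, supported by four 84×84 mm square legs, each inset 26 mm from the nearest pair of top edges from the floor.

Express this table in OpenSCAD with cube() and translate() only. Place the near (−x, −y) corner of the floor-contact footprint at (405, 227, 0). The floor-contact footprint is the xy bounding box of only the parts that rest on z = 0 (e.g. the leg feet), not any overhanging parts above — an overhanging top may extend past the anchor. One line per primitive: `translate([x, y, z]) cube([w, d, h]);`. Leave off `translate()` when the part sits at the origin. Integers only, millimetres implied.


// leg_h = 723 - 40 = 683
translate([379, 201, 683]) cube([1355, 616, 40]);
translate([405, 227, 0]) cube([84, 84, 683]);
translate([1624, 227, 0]) cube([84, 84, 683]);
translate([405, 707, 0]) cube([84, 84, 683]);
translate([1624, 707, 0]) cube([84, 84, 683]);


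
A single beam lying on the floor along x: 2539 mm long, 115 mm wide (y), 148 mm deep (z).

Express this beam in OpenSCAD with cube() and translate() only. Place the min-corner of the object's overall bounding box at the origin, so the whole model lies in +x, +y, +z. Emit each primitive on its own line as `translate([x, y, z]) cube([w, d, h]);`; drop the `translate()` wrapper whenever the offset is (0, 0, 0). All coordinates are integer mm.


cube([2539, 115, 148]);


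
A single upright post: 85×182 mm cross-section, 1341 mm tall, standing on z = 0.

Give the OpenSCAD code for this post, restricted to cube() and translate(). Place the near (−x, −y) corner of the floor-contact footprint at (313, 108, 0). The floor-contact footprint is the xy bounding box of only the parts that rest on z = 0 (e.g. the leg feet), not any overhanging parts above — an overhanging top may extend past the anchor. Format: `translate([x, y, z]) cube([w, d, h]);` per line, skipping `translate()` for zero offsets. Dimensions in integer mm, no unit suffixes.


translate([313, 108, 0]) cube([85, 182, 1341]);


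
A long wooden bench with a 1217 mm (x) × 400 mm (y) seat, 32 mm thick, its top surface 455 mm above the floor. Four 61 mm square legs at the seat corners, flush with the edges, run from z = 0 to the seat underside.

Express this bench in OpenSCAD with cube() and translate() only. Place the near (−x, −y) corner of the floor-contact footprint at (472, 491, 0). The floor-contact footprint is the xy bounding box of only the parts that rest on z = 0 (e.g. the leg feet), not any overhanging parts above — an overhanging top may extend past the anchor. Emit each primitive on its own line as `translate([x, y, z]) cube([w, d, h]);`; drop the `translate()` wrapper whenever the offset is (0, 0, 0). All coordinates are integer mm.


translate([472, 491, 423]) cube([1217, 400, 32]);
translate([472, 491, 0]) cube([61, 61, 423]);
translate([472, 830, 0]) cube([61, 61, 423]);
translate([1628, 491, 0]) cube([61, 61, 423]);
translate([1628, 830, 0]) cube([61, 61, 423]);


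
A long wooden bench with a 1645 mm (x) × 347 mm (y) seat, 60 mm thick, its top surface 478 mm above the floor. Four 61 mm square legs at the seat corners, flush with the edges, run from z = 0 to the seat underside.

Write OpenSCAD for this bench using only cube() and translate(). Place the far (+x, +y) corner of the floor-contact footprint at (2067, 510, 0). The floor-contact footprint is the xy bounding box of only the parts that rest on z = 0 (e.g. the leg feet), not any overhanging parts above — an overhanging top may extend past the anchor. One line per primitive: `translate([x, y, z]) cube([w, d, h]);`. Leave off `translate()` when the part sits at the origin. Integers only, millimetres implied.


translate([422, 163, 418]) cube([1645, 347, 60]);
translate([422, 163, 0]) cube([61, 61, 418]);
translate([422, 449, 0]) cube([61, 61, 418]);
translate([2006, 163, 0]) cube([61, 61, 418]);
translate([2006, 449, 0]) cube([61, 61, 418]);


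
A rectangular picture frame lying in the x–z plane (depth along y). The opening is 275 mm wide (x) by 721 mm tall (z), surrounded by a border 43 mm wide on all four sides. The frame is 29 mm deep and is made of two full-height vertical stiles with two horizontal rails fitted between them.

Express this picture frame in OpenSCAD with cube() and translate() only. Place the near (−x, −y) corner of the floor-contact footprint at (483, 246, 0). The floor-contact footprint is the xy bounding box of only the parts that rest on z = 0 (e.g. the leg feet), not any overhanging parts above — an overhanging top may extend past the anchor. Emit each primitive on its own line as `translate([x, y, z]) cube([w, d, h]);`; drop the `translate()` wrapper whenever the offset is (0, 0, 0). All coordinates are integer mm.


translate([483, 246, 0]) cube([43, 29, 807]);
translate([801, 246, 0]) cube([43, 29, 807]);
translate([526, 246, 0]) cube([275, 29, 43]);
translate([526, 246, 764]) cube([275, 29, 43]);


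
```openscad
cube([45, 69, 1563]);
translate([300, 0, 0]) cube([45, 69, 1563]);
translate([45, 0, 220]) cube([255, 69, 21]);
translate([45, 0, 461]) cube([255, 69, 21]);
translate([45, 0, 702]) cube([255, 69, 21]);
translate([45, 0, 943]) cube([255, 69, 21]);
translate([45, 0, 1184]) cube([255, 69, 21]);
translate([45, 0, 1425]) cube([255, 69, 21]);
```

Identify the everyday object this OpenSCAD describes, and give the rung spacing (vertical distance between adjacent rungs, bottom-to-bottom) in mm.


A ladder. The rung spacing is 241 mm.

Two tall 45×69 posts with 6 short bars between them — a ladder. Adjacent rungs sit at z = 220 and z = 461, so the spacing is 461 − 220 = 241 mm.


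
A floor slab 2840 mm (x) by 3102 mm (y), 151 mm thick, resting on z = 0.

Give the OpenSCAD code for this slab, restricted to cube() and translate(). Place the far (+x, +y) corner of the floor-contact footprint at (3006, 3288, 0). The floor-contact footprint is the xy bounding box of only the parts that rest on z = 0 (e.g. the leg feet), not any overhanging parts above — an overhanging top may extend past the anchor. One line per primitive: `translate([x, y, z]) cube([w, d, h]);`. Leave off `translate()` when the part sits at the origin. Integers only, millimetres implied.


translate([166, 186, 0]) cube([2840, 3102, 151]);


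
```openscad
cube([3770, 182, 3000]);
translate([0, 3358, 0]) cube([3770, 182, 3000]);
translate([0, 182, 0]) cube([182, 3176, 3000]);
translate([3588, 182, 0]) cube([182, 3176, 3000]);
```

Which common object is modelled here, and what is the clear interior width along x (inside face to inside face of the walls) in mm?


A house (or room) frame. The interior width is 3406 mm.

Four 3000 mm walls enclosing a rectangle with no floor or roof — a room or house frame. Outside width is 3770 mm and wall thickness is 182 mm, so the interior width is 3770 − 2 × 182 = 3406 mm.


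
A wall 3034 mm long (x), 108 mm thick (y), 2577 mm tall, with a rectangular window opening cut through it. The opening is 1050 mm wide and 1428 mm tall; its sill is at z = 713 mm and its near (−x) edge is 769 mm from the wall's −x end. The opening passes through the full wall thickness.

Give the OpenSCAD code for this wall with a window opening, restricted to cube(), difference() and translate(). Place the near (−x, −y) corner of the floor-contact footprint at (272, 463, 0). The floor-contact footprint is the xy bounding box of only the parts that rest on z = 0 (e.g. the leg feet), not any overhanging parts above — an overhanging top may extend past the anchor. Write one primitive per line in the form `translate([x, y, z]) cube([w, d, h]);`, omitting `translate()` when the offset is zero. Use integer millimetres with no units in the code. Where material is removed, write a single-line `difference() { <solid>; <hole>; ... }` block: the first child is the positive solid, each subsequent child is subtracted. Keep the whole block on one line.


difference() { translate([272, 463, 0]) cube([3034, 108, 2577]); translate([1041, 463, 713]) cube([1050, 108, 1428]); }
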